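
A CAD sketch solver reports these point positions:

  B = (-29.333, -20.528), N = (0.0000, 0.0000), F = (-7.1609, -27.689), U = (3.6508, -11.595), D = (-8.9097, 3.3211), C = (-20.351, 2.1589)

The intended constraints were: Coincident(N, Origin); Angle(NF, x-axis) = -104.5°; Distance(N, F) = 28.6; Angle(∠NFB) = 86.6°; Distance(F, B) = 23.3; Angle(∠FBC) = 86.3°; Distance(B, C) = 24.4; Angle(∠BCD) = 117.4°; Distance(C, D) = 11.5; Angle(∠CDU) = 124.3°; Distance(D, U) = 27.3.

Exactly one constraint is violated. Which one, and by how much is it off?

Distance(D, U) = 27.3 — off by 7.80.

N = (0.00, 0.00) ✓; NF at -104.5° ✓; |NF| = 28.60 ✓; ∠NFB = 86.60° ✓; |FB| = 23.30 ✓; ∠FBC = 86.30° ✓; |BC| = 24.40 ✓; ∠BCD = 117.4° ✓; |CD| = 11.50 ✓; ∠CDU = 124.3° ✓; |DU| = 19.50 ✗.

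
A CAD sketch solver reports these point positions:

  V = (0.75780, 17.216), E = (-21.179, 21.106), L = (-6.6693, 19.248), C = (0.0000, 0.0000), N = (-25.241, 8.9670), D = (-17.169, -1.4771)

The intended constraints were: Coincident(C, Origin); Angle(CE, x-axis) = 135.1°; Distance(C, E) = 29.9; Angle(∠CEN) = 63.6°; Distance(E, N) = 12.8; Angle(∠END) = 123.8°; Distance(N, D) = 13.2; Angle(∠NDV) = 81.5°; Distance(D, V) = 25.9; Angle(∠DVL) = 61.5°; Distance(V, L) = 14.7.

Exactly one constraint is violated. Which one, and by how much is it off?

Distance(V, L) = 14.7 — off by 7.00.

C = (0.00, 0.00) ✓; CE at 135.1° ✓; |CE| = 29.90 ✓; ∠CEN = 63.60° ✓; |EN| = 12.80 ✓; ∠END = 123.8° ✓; |ND| = 13.20 ✓; ∠NDV = 81.50° ✓; |DV| = 25.90 ✓; ∠DVL = 61.50° ✓; |VL| = 7.700 ✗.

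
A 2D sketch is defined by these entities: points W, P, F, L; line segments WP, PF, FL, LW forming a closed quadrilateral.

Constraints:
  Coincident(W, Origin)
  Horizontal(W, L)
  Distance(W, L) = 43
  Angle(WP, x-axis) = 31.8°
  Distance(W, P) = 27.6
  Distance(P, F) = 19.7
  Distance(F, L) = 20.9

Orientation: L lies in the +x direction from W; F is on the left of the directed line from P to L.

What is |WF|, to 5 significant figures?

47.003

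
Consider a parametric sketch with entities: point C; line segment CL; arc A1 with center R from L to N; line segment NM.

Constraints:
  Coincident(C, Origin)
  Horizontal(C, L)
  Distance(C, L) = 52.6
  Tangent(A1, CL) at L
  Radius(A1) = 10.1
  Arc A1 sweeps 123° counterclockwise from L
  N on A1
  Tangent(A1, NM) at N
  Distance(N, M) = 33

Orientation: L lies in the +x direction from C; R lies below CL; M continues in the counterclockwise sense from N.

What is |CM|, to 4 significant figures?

75.69

C is at the origin; CL is horizontal with |CL| = 52.6 and L on the +x side, so L = (52.60, 0.000). Tangency of A1 to CL means the radius RL is perpendicular to CL, so R = L + (0, -10.1) = (52.60, -10.10). On A1, L sits at bearing 90° from R; a 123° counterclockwise sweep puts N at bearing 213°, so N = R + 10.1·(cos 213°, sin 213°) = (44.13, -15.60). Tangency of A1 to NM means the radius RN is perpendicular to NM, so NM runs along (−sin 213°, cos 213°); with |NM| = 33.0, M = (62.10, -43.28). Then |CM| = |M − C| = 75.69.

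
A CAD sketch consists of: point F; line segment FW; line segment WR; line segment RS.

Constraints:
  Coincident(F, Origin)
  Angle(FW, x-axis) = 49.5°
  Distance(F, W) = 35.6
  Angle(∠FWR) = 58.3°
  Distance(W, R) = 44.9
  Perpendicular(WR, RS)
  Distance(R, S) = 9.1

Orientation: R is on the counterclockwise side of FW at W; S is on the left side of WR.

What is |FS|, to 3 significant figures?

33.7

F is at the origin; FW runs at 49.5° with length 35.6, so W = 35.6·(cos 49.5°, sin 49.5°) = (23.1, 27.1). ∠FWR = 58.3°, so WR runs at 49.5° + (180° − 58.3°) = 171° from the x-axis; with |WR| = 44.9, R = W + 44.9·(cos 171°, sin 171°) = (-21.3, 33.9). WR ⟂ RS; with |RS| = 9.1 on the left of WR, S = R + 9.1·(-0.153, -0.988) = (-22.6, 24.9). Then |FS| = |S − F| = 33.7.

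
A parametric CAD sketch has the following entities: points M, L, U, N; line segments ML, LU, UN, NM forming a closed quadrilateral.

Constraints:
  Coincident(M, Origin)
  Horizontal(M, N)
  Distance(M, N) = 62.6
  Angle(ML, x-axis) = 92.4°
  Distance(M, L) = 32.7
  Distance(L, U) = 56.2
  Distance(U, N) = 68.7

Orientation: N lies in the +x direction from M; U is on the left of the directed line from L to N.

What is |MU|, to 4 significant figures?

79.29

Checks: |LU| = 56.20 ✓; |UN| = 68.70 ✓.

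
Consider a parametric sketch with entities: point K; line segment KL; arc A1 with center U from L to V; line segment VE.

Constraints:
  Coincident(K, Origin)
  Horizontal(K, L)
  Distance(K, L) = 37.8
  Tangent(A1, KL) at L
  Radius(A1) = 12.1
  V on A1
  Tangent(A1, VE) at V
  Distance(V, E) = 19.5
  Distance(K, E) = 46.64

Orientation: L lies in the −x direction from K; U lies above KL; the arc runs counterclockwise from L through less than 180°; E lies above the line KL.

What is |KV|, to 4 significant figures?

30.44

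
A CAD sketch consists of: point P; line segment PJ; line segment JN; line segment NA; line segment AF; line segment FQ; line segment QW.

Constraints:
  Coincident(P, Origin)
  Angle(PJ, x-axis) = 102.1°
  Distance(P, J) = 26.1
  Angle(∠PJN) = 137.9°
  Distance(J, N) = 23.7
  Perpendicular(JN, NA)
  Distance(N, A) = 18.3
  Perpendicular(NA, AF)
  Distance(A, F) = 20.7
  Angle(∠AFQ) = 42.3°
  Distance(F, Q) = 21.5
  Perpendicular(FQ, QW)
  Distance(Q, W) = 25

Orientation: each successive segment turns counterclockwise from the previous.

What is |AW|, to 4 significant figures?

12.68

P is at the origin; PJ runs at 102.1° with length 26.1, so J = (-5.471, 25.52). ∠PJN = 137.9° gives JN at 144.2° from the x-axis; with |JN| = 23.7, N = (-24.69, 39.38). JN ⟂ NA, so NA runs at -125.8°; with |NA| = 18.3, A = (-35.40, 24.54). NA ⟂ AF, so AF runs at -35.80°; with |AF| = 20.7, F = (-18.61, 12.43). ∠AFQ = 42.3° gives FQ at 101.9° from the x-axis; with |FQ| = 21.5, Q = (-23.04, 33.47). FQ is perpendicular to QW, so QW runs at -168.1°; with |QW| = 25.0, W = (-47.51, 28.32). Then |AW| = |W − A| = 12.68.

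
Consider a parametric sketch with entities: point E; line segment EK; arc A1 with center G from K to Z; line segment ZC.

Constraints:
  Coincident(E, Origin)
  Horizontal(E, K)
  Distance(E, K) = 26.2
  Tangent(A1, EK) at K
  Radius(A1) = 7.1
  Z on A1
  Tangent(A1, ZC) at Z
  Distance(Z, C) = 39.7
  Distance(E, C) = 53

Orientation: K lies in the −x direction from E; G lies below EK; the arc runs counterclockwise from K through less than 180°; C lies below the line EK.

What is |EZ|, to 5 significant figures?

34.243

Checks: E = (0.00, 0.00) ✓; |GZ| = 7.100 ✓; ∠(GZ, ZC) = 90.00° ✓; |ZC| = 39.70 ✓; |EC| = 53.00 ✓.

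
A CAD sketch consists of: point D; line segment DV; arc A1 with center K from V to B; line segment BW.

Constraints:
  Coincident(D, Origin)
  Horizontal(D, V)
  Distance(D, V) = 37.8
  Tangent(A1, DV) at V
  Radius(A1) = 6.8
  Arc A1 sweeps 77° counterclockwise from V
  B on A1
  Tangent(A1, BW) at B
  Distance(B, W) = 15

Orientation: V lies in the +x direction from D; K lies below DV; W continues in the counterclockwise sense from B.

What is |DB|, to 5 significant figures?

31.617

D is at the origin; D and V share the same y with |DV| = 37.8 and V on the +x side, so V = (37.800, 0.0000). Since A1 is tangent to DV there, KV ⟂ DV, so K = V + (0, -6.8) = (37.800, -6.8000). On A1, V sits at bearing 90° from K; a 77° counterclockwise sweep puts B at bearing 167°, so B = K + 6.8·(cos 167°, sin 167°) = (31.174, -5.2703). Then |DB| = |B − D| = 31.617.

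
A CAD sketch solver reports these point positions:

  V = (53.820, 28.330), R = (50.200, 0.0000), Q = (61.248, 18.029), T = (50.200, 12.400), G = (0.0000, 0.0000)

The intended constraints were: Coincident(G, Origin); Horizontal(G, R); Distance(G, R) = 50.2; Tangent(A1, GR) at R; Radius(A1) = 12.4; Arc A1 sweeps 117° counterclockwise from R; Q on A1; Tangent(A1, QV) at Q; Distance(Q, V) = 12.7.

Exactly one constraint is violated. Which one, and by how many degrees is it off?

Tangent(A1, QV) at Q — off by 8.80°.

G = (0.00, 0.00) ✓; G.y = 0.00, R.y = 0.00 ✓; |GR| = 50.20 ✓; ∠(TR, RG) = 90.00° ✓; |TR| = 12.40 ✓; bearing(T→Q) − bearing(T→R) = 117.0° ✓; |TQ| = 12.40 ✓; ∠(TQ, QV) = 81.20° ✗; |QV| = 12.70 ✓.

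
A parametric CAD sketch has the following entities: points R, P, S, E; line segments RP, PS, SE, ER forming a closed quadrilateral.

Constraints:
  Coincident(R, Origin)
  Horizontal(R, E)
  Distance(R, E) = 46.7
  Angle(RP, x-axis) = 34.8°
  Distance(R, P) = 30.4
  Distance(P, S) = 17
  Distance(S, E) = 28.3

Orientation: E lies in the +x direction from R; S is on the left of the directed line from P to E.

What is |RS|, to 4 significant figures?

47.40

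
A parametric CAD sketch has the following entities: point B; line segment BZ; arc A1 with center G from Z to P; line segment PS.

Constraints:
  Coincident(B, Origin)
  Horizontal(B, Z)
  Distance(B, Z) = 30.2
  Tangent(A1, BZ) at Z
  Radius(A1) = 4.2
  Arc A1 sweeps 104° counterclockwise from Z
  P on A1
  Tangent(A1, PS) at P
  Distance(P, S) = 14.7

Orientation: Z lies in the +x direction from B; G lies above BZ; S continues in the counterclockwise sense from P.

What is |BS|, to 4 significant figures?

36.37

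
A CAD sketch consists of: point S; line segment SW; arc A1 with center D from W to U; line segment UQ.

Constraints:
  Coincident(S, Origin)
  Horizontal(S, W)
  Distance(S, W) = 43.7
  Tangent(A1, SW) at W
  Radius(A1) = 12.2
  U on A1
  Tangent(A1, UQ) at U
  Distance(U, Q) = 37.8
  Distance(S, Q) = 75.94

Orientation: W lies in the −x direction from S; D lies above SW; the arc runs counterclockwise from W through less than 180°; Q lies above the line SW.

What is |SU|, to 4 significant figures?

39.48

S is at the origin; S and W share the same y with |SW| = 43.7 and W on the −x side, so W = (-43.70, 0.000). A1 meets SW tangentially, so DW is at right angles to SW, so D = W + (0, 12.2) = (-43.70, 12.20). Since DU ⟂ UQ (tangency), |DQ| = √(12.2² + 37.8²) = 39.72 regardless of where U sits on A1. So Q lies on both circle(S, 75.94) and circle(D, 39.72); the above-SW intersection is Q = (-57.70, 49.37). U is the foot of the tangent from Q: U = (-34.16, 19.80).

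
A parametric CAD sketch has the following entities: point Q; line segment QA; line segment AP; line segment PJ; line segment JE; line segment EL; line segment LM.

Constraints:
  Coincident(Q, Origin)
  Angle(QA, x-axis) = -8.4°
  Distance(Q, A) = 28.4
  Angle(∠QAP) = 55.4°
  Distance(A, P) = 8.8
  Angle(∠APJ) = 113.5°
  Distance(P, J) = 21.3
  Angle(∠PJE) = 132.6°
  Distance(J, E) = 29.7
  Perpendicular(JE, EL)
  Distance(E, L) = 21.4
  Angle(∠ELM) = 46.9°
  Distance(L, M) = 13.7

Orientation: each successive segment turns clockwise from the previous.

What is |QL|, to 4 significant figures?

33.77

Q is at the origin; QA runs at -8.4° with length 28.4, so A = (28.10, -4.149). ∠QAP = 55.4° gives AP at -133.0° from the x-axis; with |AP| = 8.8, P = (22.09, -10.58). ∠APJ = 113.5° gives PJ at 160.5° from the x-axis; with |PJ| = 21.3, J = (2.015, -3.475). ∠PJE = 132.6° gives JE at 113.1° from the x-axis; with |JE| = 29.7, E = (-9.637, 23.84). JE is perpendicular to EL, so EL runs at 23.10°; with |EL| = 21.4, L = (10.05, 32.24). Then |QL| = |L − Q| = 33.77.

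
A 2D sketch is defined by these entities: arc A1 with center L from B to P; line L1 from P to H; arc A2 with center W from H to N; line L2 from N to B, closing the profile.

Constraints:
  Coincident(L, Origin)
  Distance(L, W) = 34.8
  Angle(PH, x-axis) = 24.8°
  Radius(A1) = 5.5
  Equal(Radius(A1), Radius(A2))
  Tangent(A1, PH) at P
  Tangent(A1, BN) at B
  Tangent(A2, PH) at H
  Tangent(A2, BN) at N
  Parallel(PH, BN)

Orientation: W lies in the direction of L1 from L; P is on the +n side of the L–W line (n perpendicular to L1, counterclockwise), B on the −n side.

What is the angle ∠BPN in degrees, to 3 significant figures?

72.5°

Tangency of A1 to both parallel lines with radius 5.5 puts P and B at L ± 5.5·n: P = (-2.31, 4.99), B = (2.31, -4.99). Equal radii place H and N the same way about W: H = W + 5.5·n = (29.3, 19.6), N = W − 5.5·n = (33.9, 9.60). Then cos ∠BPN = PB·PN / (|PB||PN|), giving 72.5°.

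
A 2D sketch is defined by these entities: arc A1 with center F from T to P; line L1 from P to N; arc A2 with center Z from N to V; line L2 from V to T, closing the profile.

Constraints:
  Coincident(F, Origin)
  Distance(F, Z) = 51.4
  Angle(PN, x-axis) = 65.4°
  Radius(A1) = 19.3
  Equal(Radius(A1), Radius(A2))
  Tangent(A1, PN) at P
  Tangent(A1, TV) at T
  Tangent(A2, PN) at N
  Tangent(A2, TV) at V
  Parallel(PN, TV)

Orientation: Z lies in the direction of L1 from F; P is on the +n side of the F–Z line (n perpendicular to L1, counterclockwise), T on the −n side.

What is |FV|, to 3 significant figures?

54.9

The slot axis is L1's direction at 65.4°, so u = (cos 65.4°, sin 65.4°) = (0.416, 0.909) and n = (−sin 65.4°, cos 65.4°) = (-0.909, 0.416). F is at the origin and Z lies 51.4 along u from F, so Z = 51.4·u = (21.4, 46.7). Tangency of A1 to both parallel lines with radius 19.3 puts P and T at F ± 19.3·n: P = (-17.5, 8.03), T = (17.5, -8.03). Equal radii place N and V the same way about Z: N = Z + 19.3·n = (3.85, 54.8), V = Z − 19.3·n = (38.9, 38.7). Then |FV| = |V − F| = 54.9.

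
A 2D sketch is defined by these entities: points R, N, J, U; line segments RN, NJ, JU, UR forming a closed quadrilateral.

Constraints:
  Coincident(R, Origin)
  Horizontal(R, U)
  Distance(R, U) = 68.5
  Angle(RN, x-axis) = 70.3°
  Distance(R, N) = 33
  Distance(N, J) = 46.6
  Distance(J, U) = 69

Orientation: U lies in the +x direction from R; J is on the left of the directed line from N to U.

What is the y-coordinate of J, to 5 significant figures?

64.390

R is at the origin; RU is horizontal with |RU| = 68.5 and U in +x, so U = (68.5, 0). RN runs at 70.3° with |RN| = 33.0, so N = (11.124, 31.069). J is determined by |NJ| = 46.6 and |JU| = 69.0 together: it lies at the intersection of circle(N, 46.6) and circle(U, 69.0). With |NU| = 65.248, the foot of the radical line on NU is 12.781 from N and the perpendicular offset is √(46.6² − 12.781²) = 44.813. Taking the left-of-NU solution: J = (43.701, 64.390).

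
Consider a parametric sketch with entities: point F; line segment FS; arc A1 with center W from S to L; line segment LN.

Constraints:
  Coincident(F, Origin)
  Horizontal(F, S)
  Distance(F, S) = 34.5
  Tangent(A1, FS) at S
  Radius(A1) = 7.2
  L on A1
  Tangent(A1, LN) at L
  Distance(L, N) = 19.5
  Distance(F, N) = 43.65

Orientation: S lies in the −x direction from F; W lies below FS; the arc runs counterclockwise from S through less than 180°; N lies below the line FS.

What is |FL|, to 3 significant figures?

42.3

F is at the origin; F and S share the same y with |FS| = 34.5 and S on the −x side, so S = (-34.5, 0.00). The tangent condition forces WS to be normal to FS, so W = S + (0, -7.2) = (-34.5, -7.20). Since WL ⟂ LN (tangency), |WN| = √(7.2² + 19.5²) = 20.8 regardless of where L sits on A1. So N lies on both circle(F, 43.65) and circle(W, 20.8); the below-FS intersection is N = (-33.5, -28.0). L is the foot of the tangent from N: L = (-41.1, -10.0).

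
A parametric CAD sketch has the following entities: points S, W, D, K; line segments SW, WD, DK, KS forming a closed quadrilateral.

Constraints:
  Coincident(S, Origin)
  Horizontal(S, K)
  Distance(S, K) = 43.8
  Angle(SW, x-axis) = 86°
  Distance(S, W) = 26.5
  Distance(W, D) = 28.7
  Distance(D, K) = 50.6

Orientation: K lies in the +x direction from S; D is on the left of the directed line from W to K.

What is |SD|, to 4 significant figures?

51.38

S is at the origin; SK is horizontal with |SK| = 43.8 and K in +x, so K = (43.8, 0). SW runs at 86.0° with |SW| = 26.5, so W = (1.849, 26.44). D is determined by |WD| = 28.7 and |DK| = 50.6 together: it lies at the intersection of circle(W, 28.7) and circle(K, 50.6). With |WK| = 49.59, the foot of the radical line on WK is 7.281 from W and the perpendicular offset is √(28.7² − 7.281²) = 27.76. Taking the left-of-WK solution: D = (22.81, 46.04).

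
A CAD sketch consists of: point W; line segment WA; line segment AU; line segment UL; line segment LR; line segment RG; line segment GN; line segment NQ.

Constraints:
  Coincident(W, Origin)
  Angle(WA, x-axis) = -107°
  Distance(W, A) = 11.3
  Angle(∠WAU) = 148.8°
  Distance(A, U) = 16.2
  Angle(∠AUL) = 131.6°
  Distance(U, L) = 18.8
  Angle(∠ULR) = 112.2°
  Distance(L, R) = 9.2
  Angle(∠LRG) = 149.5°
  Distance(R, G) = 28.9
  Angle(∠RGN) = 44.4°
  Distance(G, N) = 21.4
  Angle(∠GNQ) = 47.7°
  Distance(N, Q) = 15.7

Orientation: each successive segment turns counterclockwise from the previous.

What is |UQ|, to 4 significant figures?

30.14

∠RGN = 44.4° gives GN at -153.5° from the x-axis; with |GN| = 21.4, N = (14.67, -11.44). ∠GNQ = 47.7° gives NQ at -21.20° from the x-axis; with |NQ| = 15.7, Q = (29.31, -17.12). Then |UQ| = |Q − U| = 30.14.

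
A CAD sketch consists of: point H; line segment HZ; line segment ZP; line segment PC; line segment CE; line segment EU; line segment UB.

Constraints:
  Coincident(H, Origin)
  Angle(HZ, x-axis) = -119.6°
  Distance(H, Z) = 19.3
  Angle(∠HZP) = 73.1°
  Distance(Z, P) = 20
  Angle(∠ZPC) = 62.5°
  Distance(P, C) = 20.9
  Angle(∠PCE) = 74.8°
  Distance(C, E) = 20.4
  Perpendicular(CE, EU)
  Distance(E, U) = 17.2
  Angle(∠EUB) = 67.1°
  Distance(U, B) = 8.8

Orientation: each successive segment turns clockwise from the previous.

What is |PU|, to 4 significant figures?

15.21

H is at the origin; HZ runs at -119.6° with length 19.3, so Z = (-9.533, -16.78). ∠HZP = 73.1° gives ZP at 133.5° from the x-axis; with |ZP| = 20.0, P = (-23.30, -2.274). ∠ZPC = 62.5° gives PC at 16.00° from the x-axis; with |PC| = 20.9, C = (-3.210, 3.487). ∠PCE = 74.8° gives CE at -89.20° from the x-axis; with |CE| = 20.4, E = (-2.925, -16.91). The perpendicularity gives EU at right angles to CE, so EU runs at -179.2°; with |EU| = 17.2, U = (-20.12, -17.15). Then |PU| = |U − P| = 15.21.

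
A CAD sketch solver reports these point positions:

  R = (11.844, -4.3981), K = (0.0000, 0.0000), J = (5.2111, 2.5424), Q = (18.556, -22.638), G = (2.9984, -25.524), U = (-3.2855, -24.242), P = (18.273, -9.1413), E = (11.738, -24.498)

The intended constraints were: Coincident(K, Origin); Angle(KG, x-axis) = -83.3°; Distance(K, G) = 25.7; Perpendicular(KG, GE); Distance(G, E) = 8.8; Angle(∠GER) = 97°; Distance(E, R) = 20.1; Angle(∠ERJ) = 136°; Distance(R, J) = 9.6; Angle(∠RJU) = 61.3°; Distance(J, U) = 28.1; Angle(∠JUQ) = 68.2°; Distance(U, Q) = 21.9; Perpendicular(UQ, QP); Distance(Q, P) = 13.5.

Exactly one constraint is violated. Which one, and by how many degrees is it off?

Perpendicular(UQ, QP) — off by 3.00°.

K = (0.00, 0.00) ✓; KG at -83.30° ✓; |KG| = 25.70 ✓; ∠(KG, GE) = 90.00° ✓; |GE| = 8.800 ✓; ∠GER = 97.00° ✓; |ER| = 20.10 ✓; ∠ERJ = 136.0° ✓; |RJ| = 9.600 ✓; ∠RJU = 61.30° ✓; |JU| = 28.10 ✓; ∠JUQ = 68.20° ✓; |UQ| = 21.90 ✓; ∠(UQ, QP) = 87.00° ✗; |QP| = 13.50 ✓.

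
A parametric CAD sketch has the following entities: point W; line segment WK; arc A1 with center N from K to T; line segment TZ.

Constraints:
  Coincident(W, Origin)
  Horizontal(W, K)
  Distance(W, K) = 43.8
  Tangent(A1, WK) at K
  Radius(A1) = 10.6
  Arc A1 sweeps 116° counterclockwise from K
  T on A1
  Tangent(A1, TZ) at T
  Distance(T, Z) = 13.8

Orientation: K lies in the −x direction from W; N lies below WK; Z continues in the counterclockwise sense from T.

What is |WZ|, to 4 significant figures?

54.77

On A1, K sits at bearing 90° from N; a 116° counterclockwise sweep puts T at bearing 206°, so T = N + 10.6·(cos 206°, sin 206°) = (-53.33, -15.25). A1 meets TZ tangentially, so NT is at right angles to TZ, so TZ runs along (−sin 206°, cos 206°); with |TZ| = 13.8, Z = (-47.28, -27.65). Then |WZ| = |Z − W| = 54.77.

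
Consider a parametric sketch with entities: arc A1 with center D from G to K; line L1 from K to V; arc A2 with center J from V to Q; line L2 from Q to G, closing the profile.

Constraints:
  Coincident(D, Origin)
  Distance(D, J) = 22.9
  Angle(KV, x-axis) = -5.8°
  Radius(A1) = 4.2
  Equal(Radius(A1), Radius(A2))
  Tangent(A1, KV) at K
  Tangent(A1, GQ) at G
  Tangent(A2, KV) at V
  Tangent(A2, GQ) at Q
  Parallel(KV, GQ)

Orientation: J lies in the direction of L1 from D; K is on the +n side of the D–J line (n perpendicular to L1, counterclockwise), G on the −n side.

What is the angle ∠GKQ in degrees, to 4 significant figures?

69.86°

The slot axis is L1's direction at -5.8°, so u = (cos -5.8°, sin -5.8°) = (0.9949, -0.1011) and n = (−sin -5.8°, cos -5.8°) = (0.1011, 0.9949). D is at the origin and J lies 22.9 along u from D, so J = 22.9·u = (22.78, -2.314). Tangency of A1 to both parallel lines with radius 4.2 puts K and G at D ± 4.2·n: K = (0.4244, 4.178), G = (-0.4244, -4.178). Equal radii place V and Q the same way about J: V = J + 4.2·n = (23.21, 1.864), Q = J − 4.2·n = (22.36, -6.493). Then cos ∠GKQ = KG·KQ / (|KG||KQ|), giving 69.86°.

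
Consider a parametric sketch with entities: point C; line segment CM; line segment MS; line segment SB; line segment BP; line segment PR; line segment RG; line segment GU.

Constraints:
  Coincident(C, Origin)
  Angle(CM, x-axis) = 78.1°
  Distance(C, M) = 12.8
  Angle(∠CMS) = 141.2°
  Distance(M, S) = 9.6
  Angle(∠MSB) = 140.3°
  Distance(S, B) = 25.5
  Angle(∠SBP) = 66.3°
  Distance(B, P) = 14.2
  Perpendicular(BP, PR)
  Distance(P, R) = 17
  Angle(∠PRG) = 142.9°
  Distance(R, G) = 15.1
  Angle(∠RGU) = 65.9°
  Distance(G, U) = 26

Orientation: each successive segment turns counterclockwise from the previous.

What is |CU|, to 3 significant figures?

43.0

C is at the origin; CM runs at 78.1° with length 12.8, so M = (2.64, 12.5). ∠CMS = 141.2° gives MS at 117° from the x-axis; with |MS| = 9.6, S = (-1.70, 21.1). ∠MSB = 140.3° gives SB at 157° from the x-axis; with |SB| = 25.5, B = (-25.1, 31.2). ∠SBP = 66.3° gives BP at -89.7° from the x-axis; with |BP| = 14.2, P = (-25.0, 17.0). The perpendicularity gives PR at right angles to BP, so PR runs at 0.300°; with |PR| = 17.0, R = (-8.03, 17.1). ∠PRG = 142.9° gives RG at 37.4° from the x-axis; with |RG| = 15.1, G = (3.96, 26.3). ∠RGU = 65.9° gives GU at 151° from the x-axis; with |GU| = 26.0, U = (-18.9, 38.7). Then |CU| = |U − C| = 43.0.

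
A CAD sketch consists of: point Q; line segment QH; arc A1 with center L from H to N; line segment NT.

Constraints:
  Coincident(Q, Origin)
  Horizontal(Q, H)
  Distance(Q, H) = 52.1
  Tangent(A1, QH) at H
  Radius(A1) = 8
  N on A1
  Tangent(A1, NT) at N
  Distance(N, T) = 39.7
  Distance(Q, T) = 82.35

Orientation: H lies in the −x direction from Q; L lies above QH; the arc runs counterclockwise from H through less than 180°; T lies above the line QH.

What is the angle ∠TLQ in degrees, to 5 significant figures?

123.61°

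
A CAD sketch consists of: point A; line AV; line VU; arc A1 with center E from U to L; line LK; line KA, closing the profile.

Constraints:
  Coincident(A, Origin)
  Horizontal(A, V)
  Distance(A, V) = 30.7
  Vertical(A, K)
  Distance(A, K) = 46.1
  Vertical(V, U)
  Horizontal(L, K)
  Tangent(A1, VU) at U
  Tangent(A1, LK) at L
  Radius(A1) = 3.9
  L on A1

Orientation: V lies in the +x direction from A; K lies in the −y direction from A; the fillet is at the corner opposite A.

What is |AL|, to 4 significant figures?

53.32

A is at the origin; A and V share the same y with |AV| = 30.7 and V on the +x side, so V = (30.70, 0.000). A and K share the same x with |AK| = 46.1 and K on the −y side, so K = (0.000, -46.10). The virtual corner opposite A is at (30.70, -46.10). Since A1 is tangent to VU there, EU ⟂ VU and tangency of A1 to LK means the radius EL is perpendicular to LK, with radius 3.9, so the center E sits 3.9 in from both sides at E = (26.80, -42.20). That places the tangent points at U = (30.70, -42.20) on VU and L = (26.80, -46.10) on LK. Then |AL| = |L − A| = 53.32.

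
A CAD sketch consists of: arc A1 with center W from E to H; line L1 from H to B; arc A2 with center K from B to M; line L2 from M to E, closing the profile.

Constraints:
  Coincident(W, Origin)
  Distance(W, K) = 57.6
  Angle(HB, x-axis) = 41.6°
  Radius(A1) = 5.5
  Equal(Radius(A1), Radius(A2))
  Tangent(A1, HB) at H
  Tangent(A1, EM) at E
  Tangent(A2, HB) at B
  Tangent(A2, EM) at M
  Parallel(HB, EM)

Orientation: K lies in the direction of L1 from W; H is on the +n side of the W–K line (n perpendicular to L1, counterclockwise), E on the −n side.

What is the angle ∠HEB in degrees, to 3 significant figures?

79.2°

Tangency of A1 to both parallel lines with radius 5.5 puts H and E at W ± 5.5·n: H = (-3.65, 4.11), E = (3.65, -4.11). Equal radii place B and M the same way about K: B = K + 5.5·n = (39.4, 42.4), M = K − 5.5·n = (46.7, 34.1). Then cos ∠HEB = EH·EB / (|EH||EB|), giving 79.2°.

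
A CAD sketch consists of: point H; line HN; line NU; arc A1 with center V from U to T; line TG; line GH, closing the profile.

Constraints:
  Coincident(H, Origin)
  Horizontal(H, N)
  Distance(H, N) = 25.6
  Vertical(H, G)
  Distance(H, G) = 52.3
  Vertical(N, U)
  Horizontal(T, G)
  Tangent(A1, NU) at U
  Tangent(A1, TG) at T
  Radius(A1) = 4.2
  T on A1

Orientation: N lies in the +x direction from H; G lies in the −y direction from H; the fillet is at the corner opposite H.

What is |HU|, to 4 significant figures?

54.49

H is at the origin; HN is horizontal with |HN| = 25.6 and N on the +x side, so N = (25.60, 0.000). H and G share the same x with |HG| = 52.3 and G on the −y side, so G = (0.000, -52.30). The virtual corner opposite H is at (25.60, -52.30). Since A1 is tangent to NU there, VU ⟂ NU and A1 meets TG tangentially, so VT is at right angles to TG, with radius 4.2, so the center V sits 4.2 in from both sides at V = (21.40, -48.10). That places the tangent points at U = (25.60, -48.10) on NU and T = (21.40, -52.30) on TG. Then |HU| = |U − H| = 54.49.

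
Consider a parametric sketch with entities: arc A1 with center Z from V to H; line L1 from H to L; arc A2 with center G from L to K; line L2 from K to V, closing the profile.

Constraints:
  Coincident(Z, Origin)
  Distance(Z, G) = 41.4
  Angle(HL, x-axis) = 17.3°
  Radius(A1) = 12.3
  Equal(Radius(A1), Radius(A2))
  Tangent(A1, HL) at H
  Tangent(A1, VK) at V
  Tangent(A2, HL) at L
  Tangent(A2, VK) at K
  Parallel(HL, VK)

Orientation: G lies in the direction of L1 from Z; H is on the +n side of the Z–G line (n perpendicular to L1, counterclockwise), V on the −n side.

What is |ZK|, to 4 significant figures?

43.19

The slot axis is L1's direction at 17.3°, so u = (cos 17.3°, sin 17.3°) = (0.9548, 0.2974) and n = (−sin 17.3°, cos 17.3°) = (-0.2974, 0.9548). Z is at the origin and G lies 41.4 along u from Z, so G = 41.4·u = (39.53, 12.31). Tangency of A1 to both parallel lines with radius 12.3 puts H and V at Z ± 12.3·n: H = (-3.658, 11.74), V = (3.658, -11.74). Equal radii place L and K the same way about G: L = G + 12.3·n = (35.87, 24.05), K = G − 12.3·n = (43.18, 0.5678). Then |ZK| = |K − Z| = 43.19.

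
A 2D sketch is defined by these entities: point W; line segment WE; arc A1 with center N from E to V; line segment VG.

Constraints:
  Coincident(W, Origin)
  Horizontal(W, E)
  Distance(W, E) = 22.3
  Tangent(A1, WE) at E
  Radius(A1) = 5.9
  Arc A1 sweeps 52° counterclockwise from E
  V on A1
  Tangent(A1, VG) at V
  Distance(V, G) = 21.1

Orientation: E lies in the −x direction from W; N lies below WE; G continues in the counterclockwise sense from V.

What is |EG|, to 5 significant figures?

25.849

W is at the origin; WE is horizontal with |WE| = 22.3 and E on the −x side, so E = (-22.300, 0.0000). A1 meets WE tangentially, so NE is at right angles to WE, so N = E + (0, -5.9) = (-22.300, -5.9000). On A1, E sits at bearing 90° from N; a 52° counterclockwise sweep puts V at bearing 142°, so V = N + 5.9·(cos 142°, sin 142°) = (-26.949, -2.2676). The tangent condition forces NV to be normal to VG, so VG runs along (−sin 142°, cos 142°); with |VG| = 21.1, G = (-39.940, -18.895). Then |EG| = |G − E| = 25.849.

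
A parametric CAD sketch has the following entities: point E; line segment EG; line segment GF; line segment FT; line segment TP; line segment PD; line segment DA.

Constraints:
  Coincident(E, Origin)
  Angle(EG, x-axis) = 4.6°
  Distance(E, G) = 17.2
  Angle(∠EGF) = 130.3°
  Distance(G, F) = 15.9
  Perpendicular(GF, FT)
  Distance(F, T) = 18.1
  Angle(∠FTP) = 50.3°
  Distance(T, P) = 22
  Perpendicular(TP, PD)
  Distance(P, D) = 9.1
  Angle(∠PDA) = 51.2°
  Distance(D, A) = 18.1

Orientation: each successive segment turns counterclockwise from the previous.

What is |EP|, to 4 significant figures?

13.57

The perpendicularity gives FT at right angles to GF, so FT runs at 144.3°; with |FT| = 18.1, T = (11.72, 24.85). ∠FTP = 50.3° gives TP at -86.00° from the x-axis; with |TP| = 22.0, P = (13.26, 2.907). Then |EP| = |P − E| = 13.57.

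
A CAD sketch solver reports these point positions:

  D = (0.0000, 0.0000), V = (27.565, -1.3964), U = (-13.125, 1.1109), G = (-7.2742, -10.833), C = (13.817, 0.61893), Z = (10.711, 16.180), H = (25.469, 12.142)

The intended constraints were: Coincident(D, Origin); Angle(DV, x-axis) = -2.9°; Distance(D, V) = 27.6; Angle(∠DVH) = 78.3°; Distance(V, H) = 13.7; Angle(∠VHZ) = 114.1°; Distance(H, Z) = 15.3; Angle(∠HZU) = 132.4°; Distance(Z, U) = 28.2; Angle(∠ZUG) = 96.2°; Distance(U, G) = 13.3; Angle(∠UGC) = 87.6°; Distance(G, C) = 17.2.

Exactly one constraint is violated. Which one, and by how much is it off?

Distance(G, C) = 17.2 — off by 6.80.

D = (0.00, 0.00) ✓; DV at -2.900° ✓; |DV| = 27.60 ✓; ∠DVH = 78.30° ✓; |VH| = 13.70 ✓; ∠VHZ = 114.1° ✓; |HZ| = 15.30 ✓; ∠HZU = 132.4° ✓; |ZU| = 28.20 ✓; ∠ZUG = 96.20° ✓; |UG| = 13.30 ✓; ∠UGC = 87.60° ✓; |GC| = 24.00 ✗.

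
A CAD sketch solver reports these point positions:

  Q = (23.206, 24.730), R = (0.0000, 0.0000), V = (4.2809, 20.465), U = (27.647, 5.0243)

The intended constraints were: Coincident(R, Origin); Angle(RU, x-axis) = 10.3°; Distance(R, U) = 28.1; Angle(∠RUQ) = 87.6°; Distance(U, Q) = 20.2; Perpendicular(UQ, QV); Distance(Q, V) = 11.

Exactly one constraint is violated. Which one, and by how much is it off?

Distance(Q, V) = 11 — off by 8.40.

R = (0.00, 0.00) ✓; RU at 10.30° ✓; |RU| = 28.10 ✓; ∠RUQ = 87.60° ✓; |UQ| = 20.20 ✓; ∠(UQ, QV) = 90.00° ✓; |QV| = 19.40 ✗.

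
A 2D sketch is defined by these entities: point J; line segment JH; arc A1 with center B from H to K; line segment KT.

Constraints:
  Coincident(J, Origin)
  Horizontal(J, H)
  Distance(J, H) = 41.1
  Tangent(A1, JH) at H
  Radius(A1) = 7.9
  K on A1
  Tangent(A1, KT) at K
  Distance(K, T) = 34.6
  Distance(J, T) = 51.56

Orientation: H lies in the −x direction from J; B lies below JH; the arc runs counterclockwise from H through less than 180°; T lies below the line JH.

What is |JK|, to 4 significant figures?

49.36

Checks: ∠(BH, HJ) = 90.00° ✓; |BK| = 7.900 ✓; ∠(BK, KT) = 90.00° ✓; |KT| = 34.60 ✓; |JT| = 51.56 ✓.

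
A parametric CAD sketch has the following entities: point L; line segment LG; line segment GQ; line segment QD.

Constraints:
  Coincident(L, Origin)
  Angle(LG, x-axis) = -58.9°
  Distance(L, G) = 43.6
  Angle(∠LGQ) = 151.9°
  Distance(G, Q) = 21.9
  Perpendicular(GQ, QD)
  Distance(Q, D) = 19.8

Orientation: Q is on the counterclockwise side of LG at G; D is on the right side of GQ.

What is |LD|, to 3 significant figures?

72.6

L is at the origin; LG runs at -58.9° with length 43.6, so G = 43.6·(cos -58.9°, sin -58.9°) = (22.5, -37.3). ∠LGQ = 151.9°, so GQ runs at -58.9° + (180° − 151.9°) = -30.8° from the x-axis; with |GQ| = 21.9, Q = G + 21.9·(cos -30.8°, sin -30.8°) = (41.3, -48.5). GQ is perpendicular to QD; with |QD| = 19.8 on the right of GQ, D = Q + 19.8·(-0.512, -0.859) = (31.2, -65.6). Then |LD| = |D − L| = 72.6.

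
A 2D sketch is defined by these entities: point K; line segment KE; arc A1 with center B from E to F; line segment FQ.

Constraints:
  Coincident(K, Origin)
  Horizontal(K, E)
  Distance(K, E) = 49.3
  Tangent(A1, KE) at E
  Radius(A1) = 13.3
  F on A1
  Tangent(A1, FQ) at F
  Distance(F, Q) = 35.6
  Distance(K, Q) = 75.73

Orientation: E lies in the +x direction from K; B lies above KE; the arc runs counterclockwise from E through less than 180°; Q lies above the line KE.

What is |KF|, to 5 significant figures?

64.319

Checks: |BF| = 13.30 ✓; ∠(BF, FQ) = 90.00° ✓; |FQ| = 35.60 ✓; |KQ| = 75.73 ✓.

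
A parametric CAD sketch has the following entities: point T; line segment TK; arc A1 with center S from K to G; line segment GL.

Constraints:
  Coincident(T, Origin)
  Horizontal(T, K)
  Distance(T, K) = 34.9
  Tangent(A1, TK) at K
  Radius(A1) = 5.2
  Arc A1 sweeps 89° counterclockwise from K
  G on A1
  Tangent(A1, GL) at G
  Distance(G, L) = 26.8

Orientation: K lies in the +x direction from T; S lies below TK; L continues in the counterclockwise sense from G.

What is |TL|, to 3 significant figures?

43.3

T is at the origin; T and K share the same y with |TK| = 34.9 and K on the +x side, so K = (34.9, 0.00). A1 meets TK tangentially, so SK is at right angles to TK, so S = K + (0, -5.2) = (34.9, -5.20). On A1, K sits at bearing 90° from S; an 89° counterclockwise sweep puts G at bearing 179°, so G = S + 5.2·(cos 179°, sin 179°) = (29.7, -5.11). Since A1 is tangent to GL there, SG ⟂ GL, so GL runs along (−sin 179°, cos 179°); with |GL| = 26.8, L = (29.2, -31.9). Then |TL| = |L − T| = 43.3.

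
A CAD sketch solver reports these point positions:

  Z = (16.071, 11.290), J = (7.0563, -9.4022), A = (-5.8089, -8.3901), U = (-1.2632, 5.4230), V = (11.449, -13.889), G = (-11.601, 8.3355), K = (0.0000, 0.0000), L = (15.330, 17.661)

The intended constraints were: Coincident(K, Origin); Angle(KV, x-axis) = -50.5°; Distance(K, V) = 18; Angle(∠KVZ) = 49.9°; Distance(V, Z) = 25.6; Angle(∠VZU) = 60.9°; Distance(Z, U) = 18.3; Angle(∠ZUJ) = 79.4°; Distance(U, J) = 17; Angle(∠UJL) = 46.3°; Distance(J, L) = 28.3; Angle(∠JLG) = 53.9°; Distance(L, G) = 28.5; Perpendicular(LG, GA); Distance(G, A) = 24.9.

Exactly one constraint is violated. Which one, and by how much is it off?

Distance(G, A) = 24.9 — off by 7.20.

K = (0.00, 0.00) ✓; KV at -50.50° ✓; |KV| = 18.00 ✓; ∠KVZ = 49.90° ✓; |VZ| = 25.60 ✓; ∠VZU = 60.90° ✓; |ZU| = 18.30 ✓; ∠ZUJ = 79.40° ✓; |UJ| = 17.00 ✓; ∠UJL = 46.30° ✓; |JL| = 28.30 ✓; ∠JLG = 53.90° ✓; |LG| = 28.50 ✓; ∠(LG, GA) = 90.00° ✓; |GA| = 17.70 ✗.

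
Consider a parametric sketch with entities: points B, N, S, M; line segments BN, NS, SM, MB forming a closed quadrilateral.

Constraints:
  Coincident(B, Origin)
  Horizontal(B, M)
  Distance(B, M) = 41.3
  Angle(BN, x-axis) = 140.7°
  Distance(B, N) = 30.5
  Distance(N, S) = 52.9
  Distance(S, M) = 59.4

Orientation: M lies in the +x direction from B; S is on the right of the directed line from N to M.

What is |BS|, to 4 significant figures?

32.81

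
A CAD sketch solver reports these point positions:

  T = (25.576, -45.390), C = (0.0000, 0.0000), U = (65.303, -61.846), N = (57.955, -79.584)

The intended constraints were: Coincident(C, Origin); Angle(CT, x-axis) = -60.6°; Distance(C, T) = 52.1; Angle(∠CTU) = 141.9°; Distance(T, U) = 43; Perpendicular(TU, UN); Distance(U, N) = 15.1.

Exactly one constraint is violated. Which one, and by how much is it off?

Distance(U, N) = 15.1 — off by 4.10.

C = (0.00, 0.00) ✓; CT at -60.60° ✓; |CT| = 52.10 ✓; ∠CTU = 141.9° ✓; |TU| = 43.00 ✓; ∠(TU, UN) = 90.00° ✓; |UN| = 19.20 ✗.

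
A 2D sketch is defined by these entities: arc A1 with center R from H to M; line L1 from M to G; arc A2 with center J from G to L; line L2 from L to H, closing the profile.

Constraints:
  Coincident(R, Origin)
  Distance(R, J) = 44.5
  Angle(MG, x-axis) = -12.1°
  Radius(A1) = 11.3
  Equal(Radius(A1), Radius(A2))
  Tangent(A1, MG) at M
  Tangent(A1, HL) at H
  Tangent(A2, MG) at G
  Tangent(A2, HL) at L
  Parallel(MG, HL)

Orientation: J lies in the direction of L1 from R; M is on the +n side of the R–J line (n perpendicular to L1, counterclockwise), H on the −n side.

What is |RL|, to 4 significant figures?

45.91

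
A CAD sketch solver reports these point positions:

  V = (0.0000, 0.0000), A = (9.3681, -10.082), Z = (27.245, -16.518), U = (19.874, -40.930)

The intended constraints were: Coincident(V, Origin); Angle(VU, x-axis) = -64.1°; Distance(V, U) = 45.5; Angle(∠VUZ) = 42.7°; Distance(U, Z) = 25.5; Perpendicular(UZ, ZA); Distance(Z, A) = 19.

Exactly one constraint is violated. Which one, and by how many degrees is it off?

Perpendicular(UZ, ZA) — off by 3.00°.

V = (0.00, 0.00) ✓; VU at -64.10° ✓; |VU| = 45.50 ✓; ∠VUZ = 42.70° ✓; |UZ| = 25.50 ✓; ∠(UZ, ZA) = 87.00° ✗; |ZA| = 19.00 ✓.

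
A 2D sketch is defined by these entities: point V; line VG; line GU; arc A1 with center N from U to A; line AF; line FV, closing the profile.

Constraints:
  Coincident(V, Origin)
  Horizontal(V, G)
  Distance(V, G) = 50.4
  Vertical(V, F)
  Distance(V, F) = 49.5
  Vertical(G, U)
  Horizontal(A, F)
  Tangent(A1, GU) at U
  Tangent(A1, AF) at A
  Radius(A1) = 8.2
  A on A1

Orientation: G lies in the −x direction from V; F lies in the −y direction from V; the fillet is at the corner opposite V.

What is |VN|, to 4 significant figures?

59.05

V is at the origin; V and G share the same y with |VG| = 50.4 and G on the −x side, so G = (-50.40, 0.000). VF is vertical with |VF| = 49.5 and F on the −y side, so F = (0.000, -49.50). The virtual corner opposite V is at (-50.40, -49.50). The tangent condition forces NU to be normal to GU and A1 meets AF tangentially, so NA is at right angles to AF, with radius 8.2, so the center N sits 8.2 in from both sides at N = (-42.20, -41.30). Then |VN| = |N − V| = 59.05.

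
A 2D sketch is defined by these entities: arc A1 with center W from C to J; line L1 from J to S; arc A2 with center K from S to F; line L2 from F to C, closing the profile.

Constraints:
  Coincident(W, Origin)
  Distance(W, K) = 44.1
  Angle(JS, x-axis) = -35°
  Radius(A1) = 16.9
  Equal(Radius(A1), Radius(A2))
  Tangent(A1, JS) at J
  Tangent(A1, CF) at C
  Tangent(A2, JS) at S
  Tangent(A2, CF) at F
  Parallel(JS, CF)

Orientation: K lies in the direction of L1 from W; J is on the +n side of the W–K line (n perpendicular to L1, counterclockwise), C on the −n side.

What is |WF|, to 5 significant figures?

47.227

Tangency of A1 to both parallel lines with radius 16.9 puts J and C at W ± 16.9·n: J = (9.6934, 13.844), C = (-9.6934, -13.844). Equal radii place S and F the same way about K: S = K + 16.9·n = (45.818, -11.451), F = K − 16.9·n = (26.431, -39.138). Then |WF| = |F − W| = 47.227.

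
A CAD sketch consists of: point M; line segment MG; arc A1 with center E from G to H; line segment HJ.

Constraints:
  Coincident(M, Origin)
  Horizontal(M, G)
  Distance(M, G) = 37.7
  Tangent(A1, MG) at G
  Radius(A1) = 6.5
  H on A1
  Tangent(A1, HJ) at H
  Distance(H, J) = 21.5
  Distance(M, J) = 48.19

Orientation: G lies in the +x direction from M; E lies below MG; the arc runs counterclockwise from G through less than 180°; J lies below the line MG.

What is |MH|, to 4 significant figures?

32.71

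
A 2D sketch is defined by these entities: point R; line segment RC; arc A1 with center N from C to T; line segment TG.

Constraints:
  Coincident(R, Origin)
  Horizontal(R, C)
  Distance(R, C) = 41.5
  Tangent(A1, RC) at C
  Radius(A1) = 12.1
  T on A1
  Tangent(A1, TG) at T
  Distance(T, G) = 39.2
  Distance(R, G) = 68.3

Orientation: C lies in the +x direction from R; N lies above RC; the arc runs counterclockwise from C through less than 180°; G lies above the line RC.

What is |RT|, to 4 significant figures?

55.33

Checks: ∠(NC, CR) = 90.00° ✓; |NT| = 12.10 ✓; ∠(NT, TG) = 90.00° ✓; |TG| = 39.20 ✓; |RG| = 68.30 ✓.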